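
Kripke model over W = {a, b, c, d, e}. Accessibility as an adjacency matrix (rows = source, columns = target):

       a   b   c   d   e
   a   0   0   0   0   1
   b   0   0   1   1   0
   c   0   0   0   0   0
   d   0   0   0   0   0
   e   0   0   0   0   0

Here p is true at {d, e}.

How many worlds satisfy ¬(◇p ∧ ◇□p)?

3

a: ◇p ∧ ◇□p is T. ✗
b: ◇p ∧ ◇□p is T. ✗
c: ◇p ∧ ◇□p is F. ✓
d: ◇p ∧ ◇□p is F. ✓
e: ◇p ∧ ◇□p is F. ✓
Satisfying worlds: {c, d, e}.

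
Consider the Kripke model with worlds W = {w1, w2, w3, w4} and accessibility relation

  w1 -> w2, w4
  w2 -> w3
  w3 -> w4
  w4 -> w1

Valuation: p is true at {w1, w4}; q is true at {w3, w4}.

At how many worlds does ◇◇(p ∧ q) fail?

2

w1: successors {w2, w4}; ◇(p ∧ q) there: w2:F, w4:F. ✗
w2: successors {w3}; ◇(p ∧ q) there: w3:T. ✓
w3: successors {w4}; ◇(p ∧ q) there: w4:F. ✗
w4: successors {w1}; ◇(p ∧ q) there: w1:T. ✓
Satisfying worlds: {w2, w4}.
So ◇◇(p ∧ q) fails at the other 2 worlds.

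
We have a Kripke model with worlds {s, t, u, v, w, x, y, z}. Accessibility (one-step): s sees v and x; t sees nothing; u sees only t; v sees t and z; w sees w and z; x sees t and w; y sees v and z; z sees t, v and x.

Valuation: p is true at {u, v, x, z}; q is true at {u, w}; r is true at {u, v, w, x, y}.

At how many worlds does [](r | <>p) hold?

s: successors {v, x}; r | <>p there: v:T, x:T. ✓
t: no successors, so [](r | <>p) holds vacuously. ✓
u: successors {t}; r | <>p there: t:F. ✗
v: successors {t, z}; r | <>p there: t:F, z:T. ✗
w: successors {w, z}; r | <>p there: w:T, z:T. ✓
x: successors {t, w}; r | <>p there: t:F, w:T. ✗
y: successors {v, z}; r | <>p there: v:T, z:T. ✓
z: successors {t, v, x}; r | <>p there: t:F, v:T, x:T. ✗
Satisfying worlds: {s, t, w, y}.

4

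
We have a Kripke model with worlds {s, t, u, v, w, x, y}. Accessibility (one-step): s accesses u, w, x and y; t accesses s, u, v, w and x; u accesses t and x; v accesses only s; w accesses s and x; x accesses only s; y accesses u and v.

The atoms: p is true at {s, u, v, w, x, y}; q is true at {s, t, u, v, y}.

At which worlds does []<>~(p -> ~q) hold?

s: successors {u, w, x, y}; <>~(p -> ~q) there: u:F, w:T, x:T, y:T. ✗
t: successors {s, u, v, w, x}; <>~(p -> ~q) there: s:T, u:F, v:T, w:T, x:T. ✗
u: successors {t, x}; <>~(p -> ~q) there: t:T, x:T. ✓
v: successors {s}; <>~(p -> ~q) there: s:T. ✓
w: successors {s, x}; <>~(p -> ~q) there: s:T, x:T. ✓
x: successors {s}; <>~(p -> ~q) there: s:T. ✓
y: successors {u, v}; <>~(p -> ~q) there: u:F, v:T. ✗

{u, v, w, x}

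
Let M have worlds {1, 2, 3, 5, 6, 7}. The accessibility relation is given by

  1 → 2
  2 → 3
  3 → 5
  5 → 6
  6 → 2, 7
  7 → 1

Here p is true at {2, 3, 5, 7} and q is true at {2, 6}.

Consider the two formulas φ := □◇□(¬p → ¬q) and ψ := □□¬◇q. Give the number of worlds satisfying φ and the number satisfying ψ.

5 and 3

For □◇□(¬p → ¬q):
1: successors {2}; ◇□(¬p → ¬q) there: 2:T. ✓
2: successors {3}; ◇□(¬p → ¬q) there: 3:F. ✗
3: successors {5}; ◇□(¬p → ¬q) there: 5:T. ✓
5: successors {6}; ◇□(¬p → ¬q) there: 6:T. ✓
6: successors {2, 7}; ◇□(¬p → ¬q) there: 2:T, 7:T. ✓
7: successors {1}; ◇□(¬p → ¬q) there: 1:T. ✓
— 5 worlds.
For □□¬◇q:
1: successors {2}; □¬◇q there: 2:T. ✓
2: successors {3}; □¬◇q there: 3:F. ✗
3: successors {5}; □¬◇q there: 5:F. ✗
5: successors {6}; □¬◇q there: 6:T. ✓
6: successors {2, 7}; □¬◇q there: 2:T, 7:F. ✗
7: successors {1}; □¬◇q there: 1:T. ✓
— 3 worlds.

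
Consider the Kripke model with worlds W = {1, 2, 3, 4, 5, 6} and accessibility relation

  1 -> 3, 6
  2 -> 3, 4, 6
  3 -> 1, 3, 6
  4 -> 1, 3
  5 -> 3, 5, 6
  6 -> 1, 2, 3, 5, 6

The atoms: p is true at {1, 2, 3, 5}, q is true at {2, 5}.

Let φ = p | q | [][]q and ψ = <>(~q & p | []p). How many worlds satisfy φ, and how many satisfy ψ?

For p | q | [][]q:
1: p | q is T, [][]q is F. ✓
2: p | q is T, [][]q is F. ✓
3: p | q is T, [][]q is F. ✓
4: p | q is F, [][]q is F. ✗
5: p | q is T, [][]q is F. ✓
6: p | q is F, [][]q is F. ✗
— 4 worlds.
For <>(~q & p | []p):
1: successors {3, 6}; ~q & p | []p there: 3:T, 6:F. ✓
2: successors {3, 4, 6}; ~q & p | []p there: 3:T, 4:T, 6:F. ✓
3: successors {1, 3, 6}; ~q & p | []p there: 1:T, 3:T, 6:F. ✓
4: successors {1, 3}; ~q & p | []p there: 1:T, 3:T. ✓
5: successors {3, 5, 6}; ~q & p | []p there: 3:T, 5:F, 6:F. ✓
6: successors {1, 2, 3, 5, 6}; ~q & p | []p there: 1:T, 2:F, 3:T, 5:F, 6:F. ✓
— 6 worlds.

4 and 6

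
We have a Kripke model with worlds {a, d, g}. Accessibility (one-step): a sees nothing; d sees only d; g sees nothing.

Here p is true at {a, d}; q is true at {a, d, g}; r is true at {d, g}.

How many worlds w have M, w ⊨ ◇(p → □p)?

a: no successors, so ◇(p → □p) fails. ✗
d: successors {d}; p → □p there: d:T. ✓
g: no successors, so ◇(p → □p) fails. ✗
Satisfying worlds: {d}.

1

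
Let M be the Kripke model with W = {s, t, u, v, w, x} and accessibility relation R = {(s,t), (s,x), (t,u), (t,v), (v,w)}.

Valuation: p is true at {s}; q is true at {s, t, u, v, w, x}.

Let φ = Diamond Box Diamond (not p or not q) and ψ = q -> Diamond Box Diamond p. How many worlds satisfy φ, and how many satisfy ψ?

For Diamond Box Diamond (not p or not q):
s: successors {t, x}; Box Diamond (not p or not q) there: t:F, x:T. ✓
t: successors {u, v}; Box Diamond (not p or not q) there: u:T, v:F. ✓
u: no successors, so Diamond Box Diamond (not p or not q) fails. ✗
v: successors {w}; Box Diamond (not p or not q) there: w:T. ✓
w: no successors, so Diamond Box Diamond (not p or not q) fails. ✗
x: no successors, so Diamond Box Diamond (not p or not q) fails. ✗
— 3 worlds.
For q -> Diamond Box Diamond p:
s: q is T, Diamond Box Diamond p is T. ✓
t: q is T, Diamond Box Diamond p is T. ✓
u: q is T, Diamond Box Diamond p is F. ✗
v: q is T, Diamond Box Diamond p is T. ✓
w: q is T, Diamond Box Diamond p is F. ✗
x: q is T, Diamond Box Diamond p is F. ✗
— 3 worlds.

3 and 3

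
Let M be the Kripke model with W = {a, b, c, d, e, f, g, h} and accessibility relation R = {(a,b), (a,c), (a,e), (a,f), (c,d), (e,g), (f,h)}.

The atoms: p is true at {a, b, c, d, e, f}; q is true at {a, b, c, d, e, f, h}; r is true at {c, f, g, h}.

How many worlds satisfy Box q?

a: successors {b, c, e, f}; q there: b:T, c:T, e:T, f:T. ✓
b: no successors, so Box q holds vacuously. ✓
c: successors {d}; q there: d:T. ✓
d: no successors, so Box q holds vacuously. ✓
e: successors {g}; q there: g:F. ✗
f: successors {h}; q there: h:T. ✓
g: no successors, so Box q holds vacuously. ✓
h: no successors, so Box q holds vacuously. ✓
Satisfying worlds: {a, b, c, d, f, g, h}.

7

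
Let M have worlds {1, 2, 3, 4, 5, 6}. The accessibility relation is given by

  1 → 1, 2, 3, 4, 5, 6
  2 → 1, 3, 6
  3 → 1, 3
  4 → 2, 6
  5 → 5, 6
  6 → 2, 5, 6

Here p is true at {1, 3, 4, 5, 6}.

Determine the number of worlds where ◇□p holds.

1: successors {1, 2, 3, 4, 5, 6}; □p there: 1:F, 2:T, 3:T, 4:F, 5:T, 6:F. ✓
2: successors {1, 3, 6}; □p there: 1:F, 3:T, 6:F. ✓
3: successors {1, 3}; □p there: 1:F, 3:T. ✓
4: successors {2, 6}; □p there: 2:T, 6:F. ✓
5: successors {5, 6}; □p there: 5:T, 6:F. ✓
6: successors {2, 5, 6}; □p there: 2:T, 5:T, 6:F. ✓
Satisfying worlds: {1, 2, 3, 4, 5, 6}.

6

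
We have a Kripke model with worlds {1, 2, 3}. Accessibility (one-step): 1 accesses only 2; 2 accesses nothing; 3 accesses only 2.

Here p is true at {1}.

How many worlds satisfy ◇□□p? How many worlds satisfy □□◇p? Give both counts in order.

For ◇□□p:
1: successors {2}; □□p there: 2:T. ✓
2: no successors, so ◇□□p fails. ✗
3: successors {2}; □□p there: 2:T. ✓
— 2 worlds.
For □□◇p:
1: successors {2}; □◇p there: 2:T. ✓
2: no successors, so □□◇p holds vacuously. ✓
3: successors {2}; □◇p there: 2:T. ✓
— 3 worlds.

2 and 3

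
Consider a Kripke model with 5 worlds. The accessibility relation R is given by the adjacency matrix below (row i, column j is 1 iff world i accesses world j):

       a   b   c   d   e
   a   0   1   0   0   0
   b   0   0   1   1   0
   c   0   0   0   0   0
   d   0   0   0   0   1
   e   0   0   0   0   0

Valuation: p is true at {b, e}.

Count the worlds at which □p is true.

a: successors {b}; p there: b:T. ✓
b: successors {c, d}; p there: c:F, d:F. ✗
c: no successors, so □p holds vacuously. ✓
d: successors {e}; p there: e:T. ✓
e: no successors, so □p holds vacuously. ✓
Satisfying worlds: {a, c, d, e}.

4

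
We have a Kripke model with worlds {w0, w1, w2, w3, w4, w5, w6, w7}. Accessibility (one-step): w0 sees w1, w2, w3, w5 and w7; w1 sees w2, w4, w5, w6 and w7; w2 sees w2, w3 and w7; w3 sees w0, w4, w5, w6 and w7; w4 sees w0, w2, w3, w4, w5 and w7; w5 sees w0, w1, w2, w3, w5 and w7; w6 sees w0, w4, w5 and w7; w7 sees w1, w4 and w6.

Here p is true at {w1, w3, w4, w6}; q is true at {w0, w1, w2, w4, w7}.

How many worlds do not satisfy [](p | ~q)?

w0: successors {w1, w2, w3, w5, w7}; p | ~q there: w1:T, w2:F, w3:T, w5:T, w7:F. ✗
w1: successors {w2, w4, w5, w6, w7}; p | ~q there: w2:F, w4:T, w5:T, w6:T, w7:F. ✗
w2: successors {w2, w3, w7}; p | ~q there: w2:F, w3:T, w7:F. ✗
w3: successors {w0, w4, w5, w6, w7}; p | ~q there: w0:F, w4:T, w5:T, w6:T, w7:F. ✗
w4: successors {w0, w2, w3, w4, w5, w7}; p | ~q there: w0:F, w2:F, w3:T, w4:T, w5:T, w7:F. ✗
w5: successors {w0, w1, w2, w3, w5, w7}; p | ~q there: w0:F, w1:T, w2:F, w3:T, w5:T, w7:F. ✗
w6: successors {w0, w4, w5, w7}; p | ~q there: w0:F, w4:T, w5:T, w7:F. ✗
w7: successors {w1, w4, w6}; p | ~q there: w1:T, w4:T, w6:T. ✓
Satisfying worlds: {w7}.
So [](p | ~q) fails at the other 7 worlds.

7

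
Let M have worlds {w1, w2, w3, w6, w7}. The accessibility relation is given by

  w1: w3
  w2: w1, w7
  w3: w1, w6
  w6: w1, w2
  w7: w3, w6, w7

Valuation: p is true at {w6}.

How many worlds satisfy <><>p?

3

w1: successors {w3}; <>p there: w3:T. ✓
w2: successors {w1, w7}; <>p there: w1:F, w7:T. ✓
w3: successors {w1, w6}; <>p there: w1:F, w6:F. ✗
w6: successors {w1, w2}; <>p there: w1:F, w2:F. ✗
w7: successors {w3, w6, w7}; <>p there: w3:T, w6:F, w7:T. ✓
Satisfying worlds: {w1, w2, w7}.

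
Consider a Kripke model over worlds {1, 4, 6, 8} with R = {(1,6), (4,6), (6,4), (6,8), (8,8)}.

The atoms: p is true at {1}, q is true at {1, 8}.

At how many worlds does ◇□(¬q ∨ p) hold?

1

1: successors {6}; □(¬q ∨ p) there: 6:F. ✗
4: successors {6}; □(¬q ∨ p) there: 6:F. ✗
6: successors {4, 8}; □(¬q ∨ p) there: 4:T, 8:F. ✓
8: successors {8}; □(¬q ∨ p) there: 8:F. ✗
Satisfying worlds: {6}.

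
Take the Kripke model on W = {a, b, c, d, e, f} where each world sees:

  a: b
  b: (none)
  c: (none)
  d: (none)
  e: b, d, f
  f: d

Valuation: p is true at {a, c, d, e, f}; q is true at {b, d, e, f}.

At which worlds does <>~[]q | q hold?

a: <>~[]q is F, q is F. ✗
b: <>~[]q is F, q is T. ✓
c: <>~[]q is F, q is F. ✗
d: <>~[]q is F, q is T. ✓
e: <>~[]q is F, q is T. ✓
f: <>~[]q is F, q is T. ✓

{b, d, e, f}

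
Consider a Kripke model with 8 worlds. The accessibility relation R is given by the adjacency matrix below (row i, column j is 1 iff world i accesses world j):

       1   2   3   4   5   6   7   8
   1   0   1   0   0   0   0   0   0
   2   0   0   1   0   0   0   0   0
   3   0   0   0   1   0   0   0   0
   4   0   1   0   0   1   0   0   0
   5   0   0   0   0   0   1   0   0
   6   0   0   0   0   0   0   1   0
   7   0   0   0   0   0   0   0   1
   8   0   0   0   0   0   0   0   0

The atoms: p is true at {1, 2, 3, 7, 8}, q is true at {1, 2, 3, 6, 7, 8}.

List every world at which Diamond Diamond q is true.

{1, 3, 4, 5, 6}

1: successors {2}; Diamond q there: 2:T. ✓
2: successors {3}; Diamond q there: 3:F. ✗
3: successors {4}; Diamond q there: 4:T. ✓
4: successors {2, 5}; Diamond q there: 2:T, 5:T. ✓
5: successors {6}; Diamond q there: 6:T. ✓
6: successors {7}; Diamond q there: 7:T. ✓
7: successors {8}; Diamond q there: 8:F. ✗
8: no successors, so Diamond Diamond q fails. ✗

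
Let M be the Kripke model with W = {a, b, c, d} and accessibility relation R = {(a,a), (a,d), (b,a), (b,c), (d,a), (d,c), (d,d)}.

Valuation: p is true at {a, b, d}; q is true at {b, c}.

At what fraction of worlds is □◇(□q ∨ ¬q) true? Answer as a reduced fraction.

1/2

a: successors {a, d}; ◇(□q ∨ ¬q) there: a:T, d:T. ✓
b: successors {a, c}; ◇(□q ∨ ¬q) there: a:T, c:F. ✗
c: no successors, so □◇(□q ∨ ¬q) holds vacuously. ✓
d: successors {a, c, d}; ◇(□q ∨ ¬q) there: a:T, c:F, d:T. ✗
That's 2 of 4 worlds, so 2/4 = 1/2.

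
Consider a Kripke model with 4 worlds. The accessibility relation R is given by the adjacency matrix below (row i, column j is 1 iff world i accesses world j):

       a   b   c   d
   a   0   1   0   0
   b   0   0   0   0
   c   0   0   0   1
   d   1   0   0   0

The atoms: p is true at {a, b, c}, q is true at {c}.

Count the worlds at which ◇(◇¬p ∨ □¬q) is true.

3

a: successors {b}; ◇¬p ∨ □¬q there: b:T. ✓
b: no successors, so ◇(◇¬p ∨ □¬q) fails. ✗
c: successors {d}; ◇¬p ∨ □¬q there: d:T. ✓
d: successors {a}; ◇¬p ∨ □¬q there: a:T. ✓
Satisfying worlds: {a, c, d}.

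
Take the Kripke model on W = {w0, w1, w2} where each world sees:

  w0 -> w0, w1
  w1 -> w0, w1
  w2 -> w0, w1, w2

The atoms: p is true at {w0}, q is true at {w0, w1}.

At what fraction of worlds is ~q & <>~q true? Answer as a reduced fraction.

w0: ~q is F, <>~q is F. ✗
w1: ~q is F, <>~q is F. ✗
w2: ~q is T, <>~q is T. ✓
That's 1 of 3 worlds, so 1/3.

1/3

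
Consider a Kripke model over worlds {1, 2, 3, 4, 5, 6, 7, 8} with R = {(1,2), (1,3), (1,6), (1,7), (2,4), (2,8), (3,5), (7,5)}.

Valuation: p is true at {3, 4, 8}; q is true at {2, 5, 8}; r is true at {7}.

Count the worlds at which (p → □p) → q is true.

1: p → □p is T, q is F. ✗
2: p → □p is T, q is T. ✓
3: p → □p is F, q is F. ✓
4: p → □p is T, q is F. ✗
5: p → □p is T, q is T. ✓
6: p → □p is T, q is F. ✗
7: p → □p is T, q is F. ✗
8: p → □p is T, q is T. ✓
Satisfying worlds: {2, 3, 5, 8}.

4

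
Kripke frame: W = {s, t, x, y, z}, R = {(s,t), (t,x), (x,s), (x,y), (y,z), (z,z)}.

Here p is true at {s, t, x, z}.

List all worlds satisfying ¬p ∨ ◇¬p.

s: ¬p is F, ◇¬p is F. ✗
t: ¬p is F, ◇¬p is F. ✗
x: ¬p is F, ◇¬p is T. ✓
y: ¬p is T, ◇¬p is F. ✓
z: ¬p is F, ◇¬p is F. ✗

{x, y}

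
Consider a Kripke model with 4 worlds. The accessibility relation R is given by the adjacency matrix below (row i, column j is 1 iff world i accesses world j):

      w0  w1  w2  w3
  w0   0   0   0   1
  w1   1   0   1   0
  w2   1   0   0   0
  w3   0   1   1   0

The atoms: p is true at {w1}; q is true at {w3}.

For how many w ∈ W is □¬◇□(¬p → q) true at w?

2

w0: successors {w3}; ¬◇□(¬p → q) there: w3:T. ✓
w1: successors {w0, w2}; ¬◇□(¬p → q) there: w0:T, w2:F. ✗
w2: successors {w0}; ¬◇□(¬p → q) there: w0:T. ✓
w3: successors {w1, w2}; ¬◇□(¬p → q) there: w1:F, w2:F. ✗
Satisfying worlds: {w0, w2}.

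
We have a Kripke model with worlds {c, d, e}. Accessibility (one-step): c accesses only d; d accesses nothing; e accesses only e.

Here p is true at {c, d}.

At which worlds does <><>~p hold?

c: successors {d}; <>~p there: d:F. ✗
d: no successors, so <><>~p fails. ✗
e: successors {e}; <>~p there: e:T. ✓

{e}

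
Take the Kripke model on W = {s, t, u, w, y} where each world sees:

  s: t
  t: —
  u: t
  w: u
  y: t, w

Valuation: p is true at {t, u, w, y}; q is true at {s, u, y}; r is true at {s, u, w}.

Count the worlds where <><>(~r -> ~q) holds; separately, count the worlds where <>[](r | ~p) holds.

For <><>(~r -> ~q):
s: successors {t}; <>(~r -> ~q) there: t:F. ✗
t: no successors, so <><>(~r -> ~q) fails. ✗
u: successors {t}; <>(~r -> ~q) there: t:F. ✗
w: successors {u}; <>(~r -> ~q) there: u:T. ✓
y: successors {t, w}; <>(~r -> ~q) there: t:F, w:T. ✓
— 2 worlds.
For <>[](r | ~p):
s: successors {t}; [](r | ~p) there: t:T. ✓
t: no successors, so <>[](r | ~p) fails. ✗
u: successors {t}; [](r | ~p) there: t:T. ✓
w: successors {u}; [](r | ~p) there: u:F. ✗
y: successors {t, w}; [](r | ~p) there: t:T, w:T. ✓
— 3 worlds.

2 and 3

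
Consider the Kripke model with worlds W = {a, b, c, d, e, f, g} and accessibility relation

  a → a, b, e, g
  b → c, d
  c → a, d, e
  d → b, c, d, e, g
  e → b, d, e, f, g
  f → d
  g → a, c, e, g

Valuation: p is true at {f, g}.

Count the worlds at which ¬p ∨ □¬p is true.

6

a: ¬p is T, □¬p is F. ✓
b: ¬p is T, □¬p is T. ✓
c: ¬p is T, □¬p is T. ✓
d: ¬p is T, □¬p is F. ✓
e: ¬p is T, □¬p is F. ✓
f: ¬p is F, □¬p is T. ✓
g: ¬p is F, □¬p is F. ✗
Satisfying worlds: {a, b, c, d, e, f}.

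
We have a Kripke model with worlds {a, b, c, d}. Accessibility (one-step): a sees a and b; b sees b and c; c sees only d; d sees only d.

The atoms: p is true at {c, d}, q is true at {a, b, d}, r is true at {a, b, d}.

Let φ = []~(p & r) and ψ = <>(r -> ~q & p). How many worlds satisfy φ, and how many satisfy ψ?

2 and 1

For []~(p & r):
a: successors {a, b}; ~(p & r) there: a:T, b:T. ✓
b: successors {b, c}; ~(p & r) there: b:T, c:T. ✓
c: successors {d}; ~(p & r) there: d:F. ✗
d: successors {d}; ~(p & r) there: d:F. ✗
— 2 worlds.
For <>(r -> ~q & p):
a: successors {a, b}; r -> ~q & p there: a:F, b:F. ✗
b: successors {b, c}; r -> ~q & p there: b:F, c:T. ✓
c: successors {d}; r -> ~q & p there: d:F. ✗
d: successors {d}; r -> ~q & p there: d:F. ✗
— 1 world.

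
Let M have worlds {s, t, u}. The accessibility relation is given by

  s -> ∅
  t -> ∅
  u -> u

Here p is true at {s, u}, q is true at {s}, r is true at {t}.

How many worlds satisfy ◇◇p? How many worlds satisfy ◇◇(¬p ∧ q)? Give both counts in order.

1 and 0

For ◇◇p:
s: no successors, so ◇◇p fails. ✗
t: no successors, so ◇◇p fails. ✗
u: successors {u}; ◇p there: u:T. ✓
— 1 world.
For ◇◇(¬p ∧ q):
s: no successors, so ◇◇(¬p ∧ q) fails. ✗
t: no successors, so ◇◇(¬p ∧ q) fails. ✗
u: successors {u}; ◇(¬p ∧ q) there: u:F. ✗
— 0 worlds.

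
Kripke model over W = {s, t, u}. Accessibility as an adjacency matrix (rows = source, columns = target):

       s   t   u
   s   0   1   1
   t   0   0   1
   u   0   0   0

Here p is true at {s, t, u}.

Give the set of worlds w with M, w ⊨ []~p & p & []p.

{u}

s: []~p is F, p & []p is T. ✗
t: []~p is F, p & []p is T. ✗
u: []~p is T, p & []p is T. ✓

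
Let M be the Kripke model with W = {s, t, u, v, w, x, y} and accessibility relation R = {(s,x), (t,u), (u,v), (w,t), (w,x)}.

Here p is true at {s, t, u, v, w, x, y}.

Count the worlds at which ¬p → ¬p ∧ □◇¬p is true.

s: ¬p is F, ¬p ∧ □◇¬p is F. ✓
t: ¬p is F, ¬p ∧ □◇¬p is F. ✓
u: ¬p is F, ¬p ∧ □◇¬p is F. ✓
v: ¬p is F, ¬p ∧ □◇¬p is F. ✓
w: ¬p is F, ¬p ∧ □◇¬p is F. ✓
x: ¬p is F, ¬p ∧ □◇¬p is F. ✓
y: ¬p is F, ¬p ∧ □◇¬p is F. ✓
Satisfying worlds: {s, t, u, v, w, x, y}.

7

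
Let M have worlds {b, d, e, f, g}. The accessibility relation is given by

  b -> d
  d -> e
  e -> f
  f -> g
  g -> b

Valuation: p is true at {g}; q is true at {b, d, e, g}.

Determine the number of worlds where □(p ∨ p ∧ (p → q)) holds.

b: successors {d}; p ∨ p ∧ (p → q) there: d:F. ✗
d: successors {e}; p ∨ p ∧ (p → q) there: e:F. ✗
e: successors {f}; p ∨ p ∧ (p → q) there: f:F. ✗
f: successors {g}; p ∨ p ∧ (p → q) there: g:T. ✓
g: successors {b}; p ∨ p ∧ (p → q) there: b:F. ✗
Satisfying worlds: {f}.

1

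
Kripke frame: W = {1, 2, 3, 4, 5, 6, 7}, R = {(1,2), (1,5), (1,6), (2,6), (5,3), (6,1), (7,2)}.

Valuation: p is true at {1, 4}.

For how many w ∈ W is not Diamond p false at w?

1

1: Diamond p is F. ✓
2: Diamond p is F. ✓
3: Diamond p is F. ✓
4: Diamond p is F. ✓
5: Diamond p is F. ✓
6: Diamond p is T. ✗
7: Diamond p is F. ✓
Satisfying worlds: {1, 2, 3, 4, 5, 7}.
So not Diamond p fails at the other 1 world.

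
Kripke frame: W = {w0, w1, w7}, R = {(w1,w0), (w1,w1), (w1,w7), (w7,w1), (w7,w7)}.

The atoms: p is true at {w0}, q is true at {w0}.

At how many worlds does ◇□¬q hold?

w0: no successors, so ◇□¬q fails. ✗
w1: successors {w0, w1, w7}; □¬q there: w0:T, w1:F, w7:T. ✓
w7: successors {w1, w7}; □¬q there: w1:F, w7:T. ✓
Satisfying worlds: {w1, w7}.

2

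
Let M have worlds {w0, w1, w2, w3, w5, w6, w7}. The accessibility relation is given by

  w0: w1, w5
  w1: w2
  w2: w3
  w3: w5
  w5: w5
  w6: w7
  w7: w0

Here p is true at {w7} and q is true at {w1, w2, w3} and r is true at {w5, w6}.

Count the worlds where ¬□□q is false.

1

w0: □□q is F. ✓
w1: □□q is T. ✗
w2: □□q is F. ✓
w3: □□q is F. ✓
w5: □□q is F. ✓
w6: □□q is F. ✓
w7: □□q is F. ✓
Satisfying worlds: {w0, w2, w3, w5, w6, w7}.
So ¬□□q fails at the other 1 world.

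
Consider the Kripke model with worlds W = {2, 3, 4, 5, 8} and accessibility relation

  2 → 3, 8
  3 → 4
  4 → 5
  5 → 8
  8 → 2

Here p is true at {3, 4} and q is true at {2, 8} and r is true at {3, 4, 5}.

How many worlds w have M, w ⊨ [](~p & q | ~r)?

2: successors {3, 8}; ~p & q | ~r there: 3:F, 8:T. ✗
3: successors {4}; ~p & q | ~r there: 4:F. ✗
4: successors {5}; ~p & q | ~r there: 5:F. ✗
5: successors {8}; ~p & q | ~r there: 8:T. ✓
8: successors {2}; ~p & q | ~r there: 2:T. ✓
Satisfying worlds: {5, 8}.

2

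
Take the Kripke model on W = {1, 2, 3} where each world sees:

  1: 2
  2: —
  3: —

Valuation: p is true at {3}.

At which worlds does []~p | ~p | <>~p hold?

1: []~p is T, ~p | <>~p is T. ✓
2: []~p is T, ~p | <>~p is T. ✓
3: []~p is T, ~p | <>~p is F. ✓

{1, 2, 3}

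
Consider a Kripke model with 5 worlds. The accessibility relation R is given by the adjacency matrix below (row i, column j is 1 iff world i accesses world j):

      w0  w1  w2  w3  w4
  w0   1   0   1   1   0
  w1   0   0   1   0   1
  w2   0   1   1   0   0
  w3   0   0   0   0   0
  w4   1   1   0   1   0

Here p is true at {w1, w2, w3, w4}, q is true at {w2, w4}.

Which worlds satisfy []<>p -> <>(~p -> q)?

{w0, w1, w2, w4}

w0: []<>p is F, <>(~p -> q) is T. ✓
w1: []<>p is T, <>(~p -> q) is T. ✓
w2: []<>p is T, <>(~p -> q) is T. ✓
w3: []<>p is T, <>(~p -> q) is F. ✗
w4: []<>p is F, <>(~p -> q) is T. ✓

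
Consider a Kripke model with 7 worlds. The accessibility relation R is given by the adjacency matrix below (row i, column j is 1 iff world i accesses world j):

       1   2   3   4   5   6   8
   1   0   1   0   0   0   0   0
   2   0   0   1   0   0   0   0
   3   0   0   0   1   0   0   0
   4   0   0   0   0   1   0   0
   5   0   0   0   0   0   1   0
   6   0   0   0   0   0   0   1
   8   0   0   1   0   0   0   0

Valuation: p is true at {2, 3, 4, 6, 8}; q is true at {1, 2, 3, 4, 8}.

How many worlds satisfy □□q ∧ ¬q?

1: □□q is T, ¬q is F. ✗
2: □□q is T, ¬q is F. ✗
3: □□q is F, ¬q is F. ✗
4: □□q is F, ¬q is F. ✗
5: □□q is T, ¬q is T. ✓
6: □□q is T, ¬q is T. ✓
8: □□q is T, ¬q is F. ✗
Satisfying worlds: {5, 6}.

2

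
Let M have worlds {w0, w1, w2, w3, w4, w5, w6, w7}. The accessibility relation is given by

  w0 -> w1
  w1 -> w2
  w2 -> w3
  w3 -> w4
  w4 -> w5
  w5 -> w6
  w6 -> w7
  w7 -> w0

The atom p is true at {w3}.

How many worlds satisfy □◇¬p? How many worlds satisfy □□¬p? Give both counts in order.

For □◇¬p:
w0: successors {w1}; ◇¬p there: w1:T. ✓
w1: successors {w2}; ◇¬p there: w2:F. ✗
w2: successors {w3}; ◇¬p there: w3:T. ✓
w3: successors {w4}; ◇¬p there: w4:T. ✓
w4: successors {w5}; ◇¬p there: w5:T. ✓
w5: successors {w6}; ◇¬p there: w6:T. ✓
w6: successors {w7}; ◇¬p there: w7:T. ✓
w7: successors {w0}; ◇¬p there: w0:T. ✓
— 7 worlds.
For □□¬p:
w0: successors {w1}; □¬p there: w1:T. ✓
w1: successors {w2}; □¬p there: w2:F. ✗
w2: successors {w3}; □¬p there: w3:T. ✓
w3: successors {w4}; □¬p there: w4:T. ✓
w4: successors {w5}; □¬p there: w5:T. ✓
w5: successors {w6}; □¬p there: w6:T. ✓
w6: successors {w7}; □¬p there: w7:T. ✓
w7: successors {w0}; □¬p there: w0:T. ✓
— 7 worlds.

7 and 7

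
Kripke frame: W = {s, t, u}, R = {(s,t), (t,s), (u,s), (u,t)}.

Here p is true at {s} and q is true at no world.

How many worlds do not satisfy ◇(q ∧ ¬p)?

s: successors {t}; q ∧ ¬p there: t:F. ✗
t: successors {s}; q ∧ ¬p there: s:F. ✗
u: successors {s, t}; q ∧ ¬p there: s:F, t:F. ✗
Satisfying worlds: ∅.
So ◇(q ∧ ¬p) fails at the other 3 worlds.

3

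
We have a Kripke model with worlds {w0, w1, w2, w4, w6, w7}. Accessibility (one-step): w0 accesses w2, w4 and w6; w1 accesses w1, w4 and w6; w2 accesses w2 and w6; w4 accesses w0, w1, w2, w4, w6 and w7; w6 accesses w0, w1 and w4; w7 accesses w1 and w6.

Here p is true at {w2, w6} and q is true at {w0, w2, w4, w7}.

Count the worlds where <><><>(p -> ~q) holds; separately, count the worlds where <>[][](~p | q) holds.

For <><><>(p -> ~q):
w0: successors {w2, w4, w6}; <><>(p -> ~q) there: w2:T, w4:T, w6:T. ✓
w1: successors {w1, w4, w6}; <><>(p -> ~q) there: w1:T, w4:T, w6:T. ✓
w2: successors {w2, w6}; <><>(p -> ~q) there: w2:T, w6:T. ✓
w4: successors {w0, w1, w2, w4, w6, w7}; <><>(p -> ~q) there: w0:T, w1:T, w2:T, w4:T, w6:T, w7:T. ✓
w6: successors {w0, w1, w4}; <><>(p -> ~q) there: w0:T, w1:T, w4:T. ✓
w7: successors {w1, w6}; <><>(p -> ~q) there: w1:T, w6:T. ✓
— 6 worlds.
For <>[][](~p | q):
w0: successors {w2, w4, w6}; [][](~p | q) there: w2:F, w4:F, w6:F. ✗
w1: successors {w1, w4, w6}; [][](~p | q) there: w1:F, w4:F, w6:F. ✗
w2: successors {w2, w6}; [][](~p | q) there: w2:F, w6:F. ✗
w4: successors {w0, w1, w2, w4, w6, w7}; [][](~p | q) there: w0:F, w1:F, w2:F, w4:F, w6:F, w7:F. ✗
w6: successors {w0, w1, w4}; [][](~p | q) there: w0:F, w1:F, w4:F. ✗
w7: successors {w1, w6}; [][](~p | q) there: w1:F, w6:F. ✗
— 0 worlds.

6 and 0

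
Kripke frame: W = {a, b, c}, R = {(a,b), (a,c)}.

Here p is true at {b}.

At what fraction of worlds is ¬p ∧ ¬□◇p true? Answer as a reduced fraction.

1/3

a: ¬p is T, ¬□◇p is T. ✓
b: ¬p is F, ¬□◇p is F. ✗
c: ¬p is T, ¬□◇p is F. ✗
That's 1 of 3 worlds, so 1/3.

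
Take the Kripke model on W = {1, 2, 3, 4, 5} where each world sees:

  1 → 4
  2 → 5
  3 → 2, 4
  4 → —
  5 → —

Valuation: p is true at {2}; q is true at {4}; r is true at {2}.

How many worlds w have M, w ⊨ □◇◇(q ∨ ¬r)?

1: successors {4}; ◇◇(q ∨ ¬r) there: 4:F. ✗
2: successors {5}; ◇◇(q ∨ ¬r) there: 5:F. ✗
3: successors {2, 4}; ◇◇(q ∨ ¬r) there: 2:F, 4:F. ✗
4: no successors, so □◇◇(q ∨ ¬r) holds vacuously. ✓
5: no successors, so □◇◇(q ∨ ¬r) holds vacuously. ✓
Satisfying worlds: {4, 5}.

2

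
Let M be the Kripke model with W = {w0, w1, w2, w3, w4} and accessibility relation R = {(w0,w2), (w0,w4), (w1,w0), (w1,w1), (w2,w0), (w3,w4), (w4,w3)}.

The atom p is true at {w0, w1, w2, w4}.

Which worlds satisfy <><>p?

{w0, w1, w2, w4}

w0: successors {w2, w4}; <>p there: w2:T, w4:F. ✓
w1: successors {w0, w1}; <>p there: w0:T, w1:T. ✓
w2: successors {w0}; <>p there: w0:T. ✓
w3: successors {w4}; <>p there: w4:F. ✗
w4: successors {w3}; <>p there: w3:T. ✓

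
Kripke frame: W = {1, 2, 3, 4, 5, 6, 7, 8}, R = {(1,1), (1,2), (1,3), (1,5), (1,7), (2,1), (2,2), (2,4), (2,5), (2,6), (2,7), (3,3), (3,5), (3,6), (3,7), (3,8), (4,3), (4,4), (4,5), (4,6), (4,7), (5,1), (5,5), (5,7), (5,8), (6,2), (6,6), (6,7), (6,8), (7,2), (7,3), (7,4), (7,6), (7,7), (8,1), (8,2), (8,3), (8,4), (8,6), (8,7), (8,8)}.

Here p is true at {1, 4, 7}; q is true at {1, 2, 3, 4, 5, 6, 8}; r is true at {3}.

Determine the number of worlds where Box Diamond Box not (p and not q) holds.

1: successors {1, 2, 3, 5, 7}; Diamond Box not (p and not q) there: 1:F, 2:F, 3:F, 5:F, 7:F. ✗
2: successors {1, 2, 4, 5, 6, 7}; Diamond Box not (p and not q) there: 1:F, 2:F, 4:F, 5:F, 6:F, 7:F. ✗
3: successors {3, 5, 6, 7, 8}; Diamond Box not (p and not q) there: 3:F, 5:F, 6:F, 7:F, 8:F. ✗
4: successors {3, 4, 5, 6, 7}; Diamond Box not (p and not q) there: 3:F, 4:F, 5:F, 6:F, 7:F. ✗
5: successors {1, 5, 7, 8}; Diamond Box not (p and not q) there: 1:F, 5:F, 7:F, 8:F. ✗
6: successors {2, 6, 7, 8}; Diamond Box not (p and not q) there: 2:F, 6:F, 7:F, 8:F. ✗
7: successors {2, 3, 4, 6, 7}; Diamond Box not (p and not q) there: 2:F, 3:F, 4:F, 6:F, 7:F. ✗
8: successors {1, 2, 3, 4, 6, 7, 8}; Diamond Box not (p and not q) there: 1:F, 2:F, 3:F, 4:F, 6:F, 7:F, 8:F. ✗
Satisfying worlds: ∅.

0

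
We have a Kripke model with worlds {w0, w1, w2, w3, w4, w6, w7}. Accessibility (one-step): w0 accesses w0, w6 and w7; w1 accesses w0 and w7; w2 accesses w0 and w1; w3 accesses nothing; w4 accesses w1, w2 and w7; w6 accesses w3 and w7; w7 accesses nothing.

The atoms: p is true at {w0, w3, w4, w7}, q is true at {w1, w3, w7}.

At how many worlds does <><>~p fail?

3

w0: successors {w0, w6, w7}; <>~p there: w0:T, w6:F, w7:F. ✓
w1: successors {w0, w7}; <>~p there: w0:T, w7:F. ✓
w2: successors {w0, w1}; <>~p there: w0:T, w1:F. ✓
w3: no successors, so <><>~p fails. ✗
w4: successors {w1, w2, w7}; <>~p there: w1:F, w2:T, w7:F. ✓
w6: successors {w3, w7}; <>~p there: w3:F, w7:F. ✗
w7: no successors, so <><>~p fails. ✗
Satisfying worlds: {w0, w1, w2, w4}.
So <><>~p fails at the other 3 worlds.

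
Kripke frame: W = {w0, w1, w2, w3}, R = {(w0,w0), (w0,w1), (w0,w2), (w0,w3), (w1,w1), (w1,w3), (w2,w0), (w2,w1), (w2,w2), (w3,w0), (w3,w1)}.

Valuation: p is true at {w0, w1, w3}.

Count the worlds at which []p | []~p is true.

2

w0: []p is F, []~p is F. ✗
w1: []p is T, []~p is F. ✓
w2: []p is F, []~p is F. ✗
w3: []p is T, []~p is F. ✓
Satisfying worlds: {w1, w3}.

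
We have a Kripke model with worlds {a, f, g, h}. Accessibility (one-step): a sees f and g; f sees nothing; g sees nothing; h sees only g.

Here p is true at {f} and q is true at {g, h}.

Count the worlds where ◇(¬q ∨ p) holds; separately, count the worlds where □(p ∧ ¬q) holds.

1 and 2

For ◇(¬q ∨ p):
a: successors {f, g}; ¬q ∨ p there: f:T, g:F. ✓
f: no successors, so ◇(¬q ∨ p) fails. ✗
g: no successors, so ◇(¬q ∨ p) fails. ✗
h: successors {g}; ¬q ∨ p there: g:F. ✗
— 1 world.
For □(p ∧ ¬q):
a: successors {f, g}; p ∧ ¬q there: f:T, g:F. ✗
f: no successors, so □(p ∧ ¬q) holds vacuously. ✓
g: no successors, so □(p ∧ ¬q) holds vacuously. ✓
h: successors {g}; p ∧ ¬q there: g:F. ✗
— 2 worlds.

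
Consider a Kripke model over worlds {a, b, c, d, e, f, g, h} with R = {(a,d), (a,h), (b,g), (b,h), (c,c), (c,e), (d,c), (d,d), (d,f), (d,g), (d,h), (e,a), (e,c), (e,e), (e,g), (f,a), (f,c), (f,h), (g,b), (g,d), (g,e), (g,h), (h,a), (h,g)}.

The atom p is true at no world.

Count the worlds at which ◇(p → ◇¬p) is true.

8

a: successors {d, h}; p → ◇¬p there: d:T, h:T. ✓
b: successors {g, h}; p → ◇¬p there: g:T, h:T. ✓
c: successors {c, e}; p → ◇¬p there: c:T, e:T. ✓
d: successors {c, d, f, g, h}; p → ◇¬p there: c:T, d:T, f:T, g:T, h:T. ✓
e: successors {a, c, e, g}; p → ◇¬p there: a:T, c:T, e:T, g:T. ✓
f: successors {a, c, h}; p → ◇¬p there: a:T, c:T, h:T. ✓
g: successors {b, d, e, h}; p → ◇¬p there: b:T, d:T, e:T, h:T. ✓
h: successors {a, g}; p → ◇¬p there: a:T, g:T. ✓
Satisfying worlds: {a, b, c, d, e, f, g, h}.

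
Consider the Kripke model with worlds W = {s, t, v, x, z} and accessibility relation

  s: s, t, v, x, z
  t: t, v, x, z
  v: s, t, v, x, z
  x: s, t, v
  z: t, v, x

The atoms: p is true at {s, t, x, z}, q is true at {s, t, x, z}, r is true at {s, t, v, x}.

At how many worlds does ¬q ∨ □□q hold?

1

s: ¬q is F, □□q is F. ✗
t: ¬q is F, □□q is F. ✗
v: ¬q is T, □□q is F. ✓
x: ¬q is F, □□q is F. ✗
z: ¬q is F, □□q is F. ✗
Satisfying worlds: {v}.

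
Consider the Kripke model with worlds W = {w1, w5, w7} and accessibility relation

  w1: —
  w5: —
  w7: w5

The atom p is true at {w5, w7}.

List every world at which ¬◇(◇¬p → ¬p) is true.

{w1, w5}

w1: ◇(◇¬p → ¬p) is F. ✓
w5: ◇(◇¬p → ¬p) is F. ✓
w7: ◇(◇¬p → ¬p) is T. ✗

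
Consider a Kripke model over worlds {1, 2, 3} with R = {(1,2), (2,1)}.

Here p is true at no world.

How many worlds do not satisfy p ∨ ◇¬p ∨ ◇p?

1: p ∨ ◇¬p is T, ◇p is F. ✓
2: p ∨ ◇¬p is T, ◇p is F. ✓
3: p ∨ ◇¬p is F, ◇p is F. ✗
Satisfying worlds: {1, 2}.
So p ∨ ◇¬p ∨ ◇p fails at the other 1 world.

1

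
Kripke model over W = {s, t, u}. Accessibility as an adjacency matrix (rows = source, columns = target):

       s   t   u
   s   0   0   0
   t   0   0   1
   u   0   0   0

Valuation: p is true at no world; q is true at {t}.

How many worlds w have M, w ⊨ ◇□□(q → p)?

1

s: no successors, so ◇□□(q → p) fails. ✗
t: successors {u}; □□(q → p) there: u:T. ✓
u: no successors, so ◇□□(q → p) fails. ✗
Satisfying worlds: {t}.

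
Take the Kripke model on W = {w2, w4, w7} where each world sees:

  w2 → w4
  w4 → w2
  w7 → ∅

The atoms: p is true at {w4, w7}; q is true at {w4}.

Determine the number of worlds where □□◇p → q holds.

1

w2: □□◇p is T, q is F. ✗
w4: □□◇p is F, q is T. ✓
w7: □□◇p is T, q is F. ✗
Satisfying worlds: {w4}.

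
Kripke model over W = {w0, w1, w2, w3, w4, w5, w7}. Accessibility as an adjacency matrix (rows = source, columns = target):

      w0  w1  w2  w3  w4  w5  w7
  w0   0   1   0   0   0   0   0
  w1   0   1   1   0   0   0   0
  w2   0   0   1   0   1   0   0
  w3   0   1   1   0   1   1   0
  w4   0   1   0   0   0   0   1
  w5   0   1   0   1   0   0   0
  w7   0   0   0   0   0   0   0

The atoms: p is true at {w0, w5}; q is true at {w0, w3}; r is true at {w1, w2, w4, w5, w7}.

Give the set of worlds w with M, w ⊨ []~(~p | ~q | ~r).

w0: successors {w1}; ~(~p | ~q | ~r) there: w1:F. ✗
w1: successors {w1, w2}; ~(~p | ~q | ~r) there: w1:F, w2:F. ✗
w2: successors {w2, w4}; ~(~p | ~q | ~r) there: w2:F, w4:F. ✗
w3: successors {w1, w2, w4, w5}; ~(~p | ~q | ~r) there: w1:F, w2:F, w4:F, w5:F. ✗
w4: successors {w1, w7}; ~(~p | ~q | ~r) there: w1:F, w7:F. ✗
w5: successors {w1, w3}; ~(~p | ~q | ~r) there: w1:F, w3:F. ✗
w7: no successors, so []~(~p | ~q | ~r) holds vacuously. ✓

{w7}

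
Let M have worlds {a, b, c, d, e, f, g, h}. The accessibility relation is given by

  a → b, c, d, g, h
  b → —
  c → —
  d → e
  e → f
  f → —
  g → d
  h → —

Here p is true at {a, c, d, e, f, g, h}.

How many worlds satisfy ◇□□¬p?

a: successors {b, c, d, g, h}; □□¬p there: b:T, c:T, d:F, g:F, h:T. ✓
b: no successors, so ◇□□¬p fails. ✗
c: no successors, so ◇□□¬p fails. ✗
d: successors {e}; □□¬p there: e:T. ✓
e: successors {f}; □□¬p there: f:T. ✓
f: no successors, so ◇□□¬p fails. ✗
g: successors {d}; □□¬p there: d:F. ✗
h: no successors, so ◇□□¬p fails. ✗
Satisfying worlds: {a, d, e}.

3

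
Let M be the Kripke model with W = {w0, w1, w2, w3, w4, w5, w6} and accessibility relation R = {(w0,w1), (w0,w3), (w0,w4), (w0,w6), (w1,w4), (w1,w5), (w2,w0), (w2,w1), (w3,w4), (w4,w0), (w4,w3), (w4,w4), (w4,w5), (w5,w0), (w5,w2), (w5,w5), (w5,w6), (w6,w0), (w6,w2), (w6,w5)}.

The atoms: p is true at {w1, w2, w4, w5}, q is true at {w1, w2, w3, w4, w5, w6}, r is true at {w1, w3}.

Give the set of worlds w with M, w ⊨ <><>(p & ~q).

∅

w0: successors {w1, w3, w4, w6}; <>(p & ~q) there: w1:F, w3:F, w4:F, w6:F. ✗
w1: successors {w4, w5}; <>(p & ~q) there: w4:F, w5:F. ✗
w2: successors {w0, w1}; <>(p & ~q) there: w0:F, w1:F. ✗
w3: successors {w4}; <>(p & ~q) there: w4:F. ✗
w4: successors {w0, w3, w4, w5}; <>(p & ~q) there: w0:F, w3:F, w4:F, w5:F. ✗
w5: successors {w0, w2, w5, w6}; <>(p & ~q) there: w0:F, w2:F, w5:F, w6:F. ✗
w6: successors {w0, w2, w5}; <>(p & ~q) there: w0:F, w2:F, w5:F. ✗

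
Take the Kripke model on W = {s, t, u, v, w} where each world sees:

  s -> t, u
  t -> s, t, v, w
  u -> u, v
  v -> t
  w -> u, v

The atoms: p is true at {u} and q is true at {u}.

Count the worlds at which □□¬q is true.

s: successors {t, u}; □¬q there: t:T, u:F. ✗
t: successors {s, t, v, w}; □¬q there: s:F, t:T, v:T, w:F. ✗
u: successors {u, v}; □¬q there: u:F, v:T. ✗
v: successors {t}; □¬q there: t:T. ✓
w: successors {u, v}; □¬q there: u:F, v:T. ✗
Satisfying worlds: {v}.

1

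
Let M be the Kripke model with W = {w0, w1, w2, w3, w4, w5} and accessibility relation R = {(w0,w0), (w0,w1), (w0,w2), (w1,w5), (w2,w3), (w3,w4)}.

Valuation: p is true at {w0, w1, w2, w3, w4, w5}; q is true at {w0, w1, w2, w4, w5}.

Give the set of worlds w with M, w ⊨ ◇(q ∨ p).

w0: successors {w0, w1, w2}; q ∨ p there: w0:T, w1:T, w2:T. ✓
w1: successors {w5}; q ∨ p there: w5:T. ✓
w2: successors {w3}; q ∨ p there: w3:T. ✓
w3: successors {w4}; q ∨ p there: w4:T. ✓
w4: no successors, so ◇(q ∨ p) fails. ✗
w5: no successors, so ◇(q ∨ p) fails. ✗

{w0, w1, w2, w3}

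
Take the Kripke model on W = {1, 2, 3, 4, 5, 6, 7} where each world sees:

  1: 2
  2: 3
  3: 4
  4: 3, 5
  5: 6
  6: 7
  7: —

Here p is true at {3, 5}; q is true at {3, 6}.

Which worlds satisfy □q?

1: successors {2}; q there: 2:F. ✗
2: successors {3}; q there: 3:T. ✓
3: successors {4}; q there: 4:F. ✗
4: successors {3, 5}; q there: 3:T, 5:F. ✗
5: successors {6}; q there: 6:T. ✓
6: successors {7}; q there: 7:F. ✗
7: no successors, so □q holds vacuously. ✓

{2, 5, 7}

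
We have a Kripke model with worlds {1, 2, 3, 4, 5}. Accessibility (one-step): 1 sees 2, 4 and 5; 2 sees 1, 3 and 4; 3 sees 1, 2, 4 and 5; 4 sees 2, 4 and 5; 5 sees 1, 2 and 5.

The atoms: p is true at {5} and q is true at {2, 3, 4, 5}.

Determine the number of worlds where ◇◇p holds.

5

1: successors {2, 4, 5}; ◇p there: 2:F, 4:T, 5:T. ✓
2: successors {1, 3, 4}; ◇p there: 1:T, 3:T, 4:T. ✓
3: successors {1, 2, 4, 5}; ◇p there: 1:T, 2:F, 4:T, 5:T. ✓
4: successors {2, 4, 5}; ◇p there: 2:F, 4:T, 5:T. ✓
5: successors {1, 2, 5}; ◇p there: 1:T, 2:F, 5:T. ✓
Satisfying worlds: {1, 2, 3, 4, 5}.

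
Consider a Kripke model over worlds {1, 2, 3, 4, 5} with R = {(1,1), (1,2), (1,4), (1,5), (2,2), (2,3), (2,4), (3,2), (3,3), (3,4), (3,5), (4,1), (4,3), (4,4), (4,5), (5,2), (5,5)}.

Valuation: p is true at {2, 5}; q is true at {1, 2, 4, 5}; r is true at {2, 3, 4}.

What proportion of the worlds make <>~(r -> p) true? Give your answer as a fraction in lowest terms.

4/5

1: successors {1, 2, 4, 5}; ~(r -> p) there: 1:F, 2:F, 4:T, 5:F. ✓
2: successors {2, 3, 4}; ~(r -> p) there: 2:F, 3:T, 4:T. ✓
3: successors {2, 3, 4, 5}; ~(r -> p) there: 2:F, 3:T, 4:T, 5:F. ✓
4: successors {1, 3, 4, 5}; ~(r -> p) there: 1:F, 3:T, 4:T, 5:F. ✓
5: successors {2, 5}; ~(r -> p) there: 2:F, 5:F. ✗
That's 4 of 5 worlds, so 4/5.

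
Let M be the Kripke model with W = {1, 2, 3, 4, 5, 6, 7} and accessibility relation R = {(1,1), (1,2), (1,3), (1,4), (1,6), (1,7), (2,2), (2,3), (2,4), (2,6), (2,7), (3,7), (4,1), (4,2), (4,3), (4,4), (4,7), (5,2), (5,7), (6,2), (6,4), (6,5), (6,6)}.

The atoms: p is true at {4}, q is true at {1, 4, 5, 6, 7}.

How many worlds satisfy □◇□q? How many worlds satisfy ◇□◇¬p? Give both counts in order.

1 and 6

For □◇□q:
1: successors {1, 2, 3, 4, 6, 7}; ◇□q there: 1:T, 2:T, 3:T, 4:T, 6:F, 7:F. ✗
2: successors {2, 3, 4, 6, 7}; ◇□q there: 2:T, 3:T, 4:T, 6:F, 7:F. ✗
3: successors {7}; ◇□q there: 7:F. ✗
4: successors {1, 2, 3, 4, 7}; ◇□q there: 1:T, 2:T, 3:T, 4:T, 7:F. ✗
5: successors {2, 7}; ◇□q there: 2:T, 7:F. ✗
6: successors {2, 4, 5, 6}; ◇□q there: 2:T, 4:T, 5:T, 6:F. ✗
7: no successors, so □◇□q holds vacuously. ✓
— 1 world.
For ◇□◇¬p:
1: successors {1, 2, 3, 4, 6, 7}; □◇¬p there: 1:F, 2:F, 3:F, 4:F, 6:T, 7:T. ✓
2: successors {2, 3, 4, 6, 7}; □◇¬p there: 2:F, 3:F, 4:F, 6:T, 7:T. ✓
3: successors {7}; □◇¬p there: 7:T. ✓
4: successors {1, 2, 3, 4, 7}; □◇¬p there: 1:F, 2:F, 3:F, 4:F, 7:T. ✓
5: successors {2, 7}; □◇¬p there: 2:F, 7:T. ✓
6: successors {2, 4, 5, 6}; □◇¬p there: 2:F, 4:F, 5:F, 6:T. ✓
7: no successors, so ◇□◇¬p fails. ✗
— 6 worlds.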